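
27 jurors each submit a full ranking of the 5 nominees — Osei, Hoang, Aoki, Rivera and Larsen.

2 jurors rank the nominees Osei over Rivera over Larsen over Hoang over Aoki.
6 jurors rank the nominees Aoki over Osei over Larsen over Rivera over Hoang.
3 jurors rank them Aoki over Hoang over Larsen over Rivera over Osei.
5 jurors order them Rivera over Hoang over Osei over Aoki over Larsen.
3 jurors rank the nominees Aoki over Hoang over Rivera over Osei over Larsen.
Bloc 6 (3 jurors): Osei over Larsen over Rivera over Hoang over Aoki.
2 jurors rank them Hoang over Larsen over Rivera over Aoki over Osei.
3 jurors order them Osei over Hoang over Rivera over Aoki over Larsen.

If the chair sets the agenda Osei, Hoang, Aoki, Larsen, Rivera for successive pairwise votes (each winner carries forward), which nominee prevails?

Rivera

Round 1: Osei vs Hoang — 14–13, Osei advances.
Round 2: Osei vs Aoki — 13–14, Aoki advances.
Round 3: Aoki vs Larsen — 20–7, Aoki advances.
Round 4: Aoki vs Rivera — 12–15, Rivera advances.
The agenda winner is Rivera.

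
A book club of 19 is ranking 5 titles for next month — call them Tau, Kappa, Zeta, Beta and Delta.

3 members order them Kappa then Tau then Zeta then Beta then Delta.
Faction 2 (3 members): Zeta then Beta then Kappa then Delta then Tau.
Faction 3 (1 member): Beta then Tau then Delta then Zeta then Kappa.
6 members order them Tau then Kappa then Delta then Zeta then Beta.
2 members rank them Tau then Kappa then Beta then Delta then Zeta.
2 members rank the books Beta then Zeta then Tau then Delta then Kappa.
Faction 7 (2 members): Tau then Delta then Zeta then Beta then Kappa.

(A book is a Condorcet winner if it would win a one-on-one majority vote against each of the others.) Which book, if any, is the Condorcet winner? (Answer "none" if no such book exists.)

Tau

Head-to-head results (19 members):
Tau vs Kappa: Tau, 13–6.
Tau–Zeta: Tau 14–5.
Tau vs Beta: Tau, 13–6.
Tau vs Delta: Tau, 16–3.
Kappa–Zeta: Kappa 11–8.
Kappa vs Beta: Kappa wins 11–8.
Kappa vs Delta: Kappa wins 14–5.
Zeta vs Beta: Zeta, 14–5.
Zeta vs Delta: Delta, 11–8.
Beta–Delta: Beta 11–8.
Tau defeats every rival head-to-head and is the Condorcet winner.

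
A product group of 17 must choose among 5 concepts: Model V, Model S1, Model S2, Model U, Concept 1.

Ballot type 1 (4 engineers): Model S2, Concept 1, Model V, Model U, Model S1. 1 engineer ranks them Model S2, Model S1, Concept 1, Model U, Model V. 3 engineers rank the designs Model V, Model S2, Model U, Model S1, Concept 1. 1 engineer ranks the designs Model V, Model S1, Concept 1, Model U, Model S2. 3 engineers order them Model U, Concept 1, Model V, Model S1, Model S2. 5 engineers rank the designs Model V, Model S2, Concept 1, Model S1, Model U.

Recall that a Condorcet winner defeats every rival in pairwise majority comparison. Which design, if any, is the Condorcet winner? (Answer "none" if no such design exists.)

Check each pair by majority over 17 ballots:
Model V vs Model S1: Model V, 16–1.
Model V–Model S2: Model V 12–5.
Model V vs Model U: Model V, 13–4.
Model V vs Concept 1: Model V wins 9–8.
Model S1 vs Model S2: Model S2 wins 13–4.
Model S1 vs Model U: Model U, 10–7.
Model S1 vs Concept 1: Concept 1, 12–5.
Model S2 vs Model U: Model S2, 13–4.
Model S2 vs Concept 1: Model S2 wins 13–4.
Model U vs Concept 1: Concept 1, 11–6.
Model V beats each of Model S1, Model S2, Model U, Concept 1 — Model V is the Condorcet winner.

Model V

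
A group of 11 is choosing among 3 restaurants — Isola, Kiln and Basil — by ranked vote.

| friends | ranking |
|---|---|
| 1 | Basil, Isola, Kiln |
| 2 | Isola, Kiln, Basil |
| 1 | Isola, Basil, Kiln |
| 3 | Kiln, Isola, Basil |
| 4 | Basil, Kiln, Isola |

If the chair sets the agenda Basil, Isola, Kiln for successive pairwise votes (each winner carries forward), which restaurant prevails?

Kiln

Round 1: Basil vs Isola — 5–6, Isola advances.
Round 2: Isola vs Kiln — 4–7, Kiln advances.
The agenda winner is Kiln.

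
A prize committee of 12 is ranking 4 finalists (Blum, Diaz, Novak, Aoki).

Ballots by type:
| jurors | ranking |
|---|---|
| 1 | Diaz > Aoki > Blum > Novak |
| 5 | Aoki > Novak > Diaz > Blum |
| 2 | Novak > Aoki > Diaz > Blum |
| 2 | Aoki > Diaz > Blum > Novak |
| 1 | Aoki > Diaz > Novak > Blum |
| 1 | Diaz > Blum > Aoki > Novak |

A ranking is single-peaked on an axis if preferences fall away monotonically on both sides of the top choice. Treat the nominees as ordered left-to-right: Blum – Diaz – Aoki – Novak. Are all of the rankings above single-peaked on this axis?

Axis positions: Blum=1, Diaz=2, Aoki=3, Novak=4.
Type 1 (peak Diaz at position 2): ranking walks positions 2-3-1-4, expanding outward from the peak — single-peaked.
Type 2 (peak Aoki at position 3): ranking walks positions 3-4-2-1, expanding outward from the peak — single-peaked.
Type 3 (peak Novak at position 4): ranking walks positions 4-3-2-1, expanding outward from the peak — single-peaked.
Type 4 (peak Aoki at position 3): ranking walks positions 3-2-1-4, expanding outward from the peak — single-peaked.
Type 5 (peak Aoki at position 3): ranking walks positions 3-2-4-1, expanding outward from the peak — single-peaked.
Type 6 (peak Diaz at position 2): ranking walks positions 2-1-3-4, expanding outward from the peak — single-peaked.
Every ranking is single-peaked on this axis.

yes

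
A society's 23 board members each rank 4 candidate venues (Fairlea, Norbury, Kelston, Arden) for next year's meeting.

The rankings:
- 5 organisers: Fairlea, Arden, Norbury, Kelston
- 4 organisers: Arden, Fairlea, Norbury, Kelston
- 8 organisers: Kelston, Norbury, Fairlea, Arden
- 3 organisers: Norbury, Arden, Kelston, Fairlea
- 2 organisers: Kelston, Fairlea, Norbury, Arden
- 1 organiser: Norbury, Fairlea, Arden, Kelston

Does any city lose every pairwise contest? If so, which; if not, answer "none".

none

Pairwise majorities:
Fairlea vs Norbury: 11 to 12, Norbury.
Fairlea vs Kelston: Kelston, 13–10.
Fairlea vs Arden: 5+8+2+1 = 16 for Fairlea, 7 for Arden — Fairlea by 16–7.
Norbury vs Kelston: Norbury wins 13–10.
Norbury–Arden: Norbury 14–9.
Kelston vs Arden: Arden wins 13–10.
Every city wins at least one matchup (Fairlea beats Arden; Norbury beats Fairlea; Kelston beats Fairlea; Arden beats Kelston), so there is no Condorcet loser.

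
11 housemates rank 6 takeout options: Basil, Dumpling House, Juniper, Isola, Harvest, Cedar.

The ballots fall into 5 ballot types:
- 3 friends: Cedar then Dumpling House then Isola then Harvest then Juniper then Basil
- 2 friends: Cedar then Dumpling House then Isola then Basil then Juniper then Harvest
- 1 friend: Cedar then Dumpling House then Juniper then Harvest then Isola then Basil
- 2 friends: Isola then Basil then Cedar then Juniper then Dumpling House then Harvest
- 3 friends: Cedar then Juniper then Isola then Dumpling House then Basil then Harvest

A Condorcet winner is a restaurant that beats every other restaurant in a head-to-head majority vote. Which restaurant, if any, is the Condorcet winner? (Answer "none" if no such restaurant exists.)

Head-to-head results (11 friends):
Basil vs Dumpling House: Dumpling House wins 9–2.
Basil–Juniper: Juniper 7–4.
Basil vs Isola: Isola wins 11–0.
Basil vs Harvest: Basil, 7–4.
Basil vs Cedar: Cedar wins 9–2.
Dumpling House vs Juniper: Dumpling House wins 6–5.
Dumpling House vs Isola: Dumpling House wins 6–5.
Dumpling House vs Harvest: Dumpling House, 11–0.
Dumpling House vs Cedar: Cedar, 11–0.
Juniper vs Isola: Isola, 7–4.
Juniper vs Harvest: Juniper wins 8–3.
Juniper vs Cedar: Cedar wins 11–0.
Isola vs Harvest: Isola wins 10–1.
Isola vs Cedar: Cedar wins 9–2.
Harvest vs Cedar: Cedar wins 11–0.
Cedar beats each of Basil, Dumpling House, Juniper, Isola, Harvest — Cedar is the Condorcet winner.

Cedar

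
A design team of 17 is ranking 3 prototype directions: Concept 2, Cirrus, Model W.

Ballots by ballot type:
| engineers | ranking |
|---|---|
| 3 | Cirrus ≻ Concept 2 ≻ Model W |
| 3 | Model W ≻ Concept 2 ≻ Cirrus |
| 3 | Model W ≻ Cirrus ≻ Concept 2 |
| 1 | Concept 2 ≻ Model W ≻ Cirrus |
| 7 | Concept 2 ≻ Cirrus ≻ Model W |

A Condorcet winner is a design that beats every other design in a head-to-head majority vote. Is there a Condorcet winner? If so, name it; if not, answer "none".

Concept 2

Head-to-head results (17 engineers):
Concept 2 vs Cirrus: Concept 2 preferred on 3+1+7 = 11 ballots; Concept 2 wins 11–6.
Concept 2 vs Model W: Concept 2 preferred on 3+1+7 = 11 ballots; Concept 2 wins 11–6.
Cirrus vs Model W: Cirrus preferred on 3+7 = 10 ballots; Cirrus wins 10–7.
Concept 2 defeats every rival head-to-head and is the Condorcet winner.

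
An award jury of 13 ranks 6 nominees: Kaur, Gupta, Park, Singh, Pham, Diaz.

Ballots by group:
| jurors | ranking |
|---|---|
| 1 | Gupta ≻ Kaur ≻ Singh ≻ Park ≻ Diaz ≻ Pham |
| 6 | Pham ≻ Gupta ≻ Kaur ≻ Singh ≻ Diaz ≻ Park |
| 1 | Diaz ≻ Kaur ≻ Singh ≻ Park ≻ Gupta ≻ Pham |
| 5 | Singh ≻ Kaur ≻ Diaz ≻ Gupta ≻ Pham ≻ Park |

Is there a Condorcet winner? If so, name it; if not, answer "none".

Gupta

Check each pair by majority over 13 ballots:
Kaur vs Gupta: Gupta, 7–6.
Kaur–Park: Kaur 13–0.
Kaur vs Singh: Kaur, 8–5.
Kaur vs Pham: Kaur wins 7–6.
Kaur–Diaz: Kaur 12–1.
Gupta–Park: Gupta 12–1.
Gupta vs Singh: Gupta, 7–6.
Gupta vs Pham: Gupta wins 7–6.
Gupta–Diaz: Gupta 7–6.
Park–Singh: Singh 13–0.
Park vs Pham: Pham wins 11–2.
Park vs Diaz: Diaz, 12–1.
Singh vs Pham: Singh wins 7–6.
Singh vs Diaz: Singh, 12–1.
Pham vs Diaz: Diaz, 7–6.
Gupta wins every pairwise contest, so Gupta is the Condorcet winner.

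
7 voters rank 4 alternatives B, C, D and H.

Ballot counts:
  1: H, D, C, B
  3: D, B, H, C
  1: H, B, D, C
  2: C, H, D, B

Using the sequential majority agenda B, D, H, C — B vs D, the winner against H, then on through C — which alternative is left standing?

Round 1: B vs D — 1–6, D advances.
Round 2: D vs H — 3–4, H advances.
Round 3: H vs C — 5–2, H advances.
H survives the agenda.

H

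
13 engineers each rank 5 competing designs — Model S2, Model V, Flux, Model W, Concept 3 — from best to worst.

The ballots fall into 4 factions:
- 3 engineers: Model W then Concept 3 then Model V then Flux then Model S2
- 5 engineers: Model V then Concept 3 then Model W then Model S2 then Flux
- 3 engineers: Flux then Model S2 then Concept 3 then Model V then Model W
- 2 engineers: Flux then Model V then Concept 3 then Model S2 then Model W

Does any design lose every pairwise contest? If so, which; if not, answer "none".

Pairwise majorities:
Model S2 vs Model V: Model V wins 10–3.
Model S2 vs Flux: Model S2 preferred on 5 ballots; Flux wins 8–5.
Model S2 vs Model W: 5 to 8, Model W.
Model S2 vs Concept 3: Concept 3, 10–3.
Model V vs Flux: Model V preferred on 3+5 = 8 ballots; Model V wins 8–5.
Model V vs Model W: 5+3+2 = 10 for Model V, 3 for Model W — Model V by 10–3.
Model V vs Concept 3: Model V, 7–6.
Flux vs Model W: 3+2 = 5 for Flux, 8 for Model W — Model W by 8–5.
Flux vs Concept 3: Concept 3, 8–5.
Model W vs Concept 3: Model W preferred on 3 ballots; Concept 3 wins 10–3.
Model S2 loses to every other design — it is the Condorcet loser.

Model S2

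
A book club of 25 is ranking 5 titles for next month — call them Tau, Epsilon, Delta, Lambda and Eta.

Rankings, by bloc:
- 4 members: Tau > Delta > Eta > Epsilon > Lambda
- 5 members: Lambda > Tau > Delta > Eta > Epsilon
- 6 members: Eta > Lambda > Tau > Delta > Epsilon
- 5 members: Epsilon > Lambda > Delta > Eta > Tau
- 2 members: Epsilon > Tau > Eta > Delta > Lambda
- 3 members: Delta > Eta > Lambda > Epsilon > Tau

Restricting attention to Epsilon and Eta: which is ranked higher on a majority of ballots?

Eta

Ballots ranking Epsilon above Eta: 5 + 2 = 7.
Ballots ranking Eta above Epsilon: 25 − 7 = 18.
Eta wins the head-to-head 18–7.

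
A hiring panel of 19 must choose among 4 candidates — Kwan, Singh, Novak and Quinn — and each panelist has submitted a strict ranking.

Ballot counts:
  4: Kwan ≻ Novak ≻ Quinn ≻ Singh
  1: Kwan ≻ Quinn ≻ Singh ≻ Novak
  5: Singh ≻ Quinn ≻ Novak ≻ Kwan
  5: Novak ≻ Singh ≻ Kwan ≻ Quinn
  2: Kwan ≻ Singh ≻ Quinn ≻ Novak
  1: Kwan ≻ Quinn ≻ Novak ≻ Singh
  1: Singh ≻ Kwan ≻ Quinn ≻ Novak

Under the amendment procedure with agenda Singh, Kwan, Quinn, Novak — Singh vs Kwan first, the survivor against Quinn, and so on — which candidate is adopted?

Novak

Round 1: Singh vs Kwan — 11–8, Singh advances.
Round 2: Singh vs Quinn — 13–6, Singh advances.
Round 3: Singh vs Novak — 9–10, Novak advances.
The agenda winner is Novak.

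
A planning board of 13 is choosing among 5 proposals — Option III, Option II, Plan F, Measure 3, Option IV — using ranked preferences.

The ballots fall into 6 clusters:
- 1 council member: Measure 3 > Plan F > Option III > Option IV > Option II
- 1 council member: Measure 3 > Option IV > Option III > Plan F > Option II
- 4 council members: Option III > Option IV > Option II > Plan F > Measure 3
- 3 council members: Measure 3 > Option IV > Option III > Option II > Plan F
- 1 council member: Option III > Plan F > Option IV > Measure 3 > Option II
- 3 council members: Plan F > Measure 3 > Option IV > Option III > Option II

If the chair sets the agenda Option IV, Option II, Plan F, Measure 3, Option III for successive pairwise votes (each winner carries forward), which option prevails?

Round 1: Option IV vs Option II — 13–0, Option IV advances.
Round 2: Option IV vs Plan F — 8–5, Option IV advances.
Round 3: Option IV vs Measure 3 — 5–8, Measure 3 advances.
Round 4: Measure 3 vs Option III — 8–5, Measure 3 advances.
Measure 3 survives the agenda.

Measure 3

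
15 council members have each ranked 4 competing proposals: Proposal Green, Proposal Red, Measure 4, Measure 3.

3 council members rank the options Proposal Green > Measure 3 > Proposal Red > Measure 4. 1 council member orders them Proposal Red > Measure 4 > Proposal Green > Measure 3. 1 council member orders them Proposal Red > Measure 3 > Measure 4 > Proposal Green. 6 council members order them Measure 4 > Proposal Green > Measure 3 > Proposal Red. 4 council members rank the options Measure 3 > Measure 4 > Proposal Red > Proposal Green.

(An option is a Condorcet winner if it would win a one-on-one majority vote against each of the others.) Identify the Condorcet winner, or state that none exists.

none

Check each pair by majority over 15 ballots:
Proposal Green vs Proposal Red: Proposal Green, 9–6.
Proposal Green vs Measure 4: Proposal Green preferred on 3 ballots; Measure 4 wins 12–3.
Proposal Green vs Measure 3: 10 to 5, Proposal Green.
Proposal Red vs Measure 4: Proposal Red preferred on 3+1+1 = 5 ballots; Measure 4 wins 10–5.
Proposal Red vs Measure 3: 1+1 = 2 for Proposal Red, 13 for Measure 3 — Measure 3 by 13–2.
Measure 4 vs Measure 3: Measure 3 wins 8–7.
No option is unbeaten: Proposal Green loses to Measure 4; Proposal Red loses to Proposal Green; Measure 4 loses to Measure 3; Measure 3 loses to Proposal Green. In particular Proposal Green beats Measure 3 beats Measure 4 beats Proposal Green is a majority cycle — no Condorcet winner exists.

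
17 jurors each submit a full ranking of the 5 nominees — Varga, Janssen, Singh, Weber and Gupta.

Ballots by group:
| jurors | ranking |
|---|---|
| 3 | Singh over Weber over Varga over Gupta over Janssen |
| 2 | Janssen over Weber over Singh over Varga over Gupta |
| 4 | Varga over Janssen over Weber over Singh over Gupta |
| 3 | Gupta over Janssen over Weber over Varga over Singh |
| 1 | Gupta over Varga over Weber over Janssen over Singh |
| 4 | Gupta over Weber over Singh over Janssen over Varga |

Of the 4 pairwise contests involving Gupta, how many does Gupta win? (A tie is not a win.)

1

Gupta against each rival (17 jurors):
Gupta vs Varga: Gupta preferred on 3+1+4 = 8 ballots; Varga wins 9–8.
Gupta–Janssen: Gupta 11–6.
Gupta vs Singh: Singh, 9–8.
Gupta vs Weber: Gupta is ranked higher on 3+1+4 = 8 ballots, Weber on 9. Weber wins 9–8.
Gupta beats Janssen; loses to Varga, Singh, Weber — 1 pairwise win.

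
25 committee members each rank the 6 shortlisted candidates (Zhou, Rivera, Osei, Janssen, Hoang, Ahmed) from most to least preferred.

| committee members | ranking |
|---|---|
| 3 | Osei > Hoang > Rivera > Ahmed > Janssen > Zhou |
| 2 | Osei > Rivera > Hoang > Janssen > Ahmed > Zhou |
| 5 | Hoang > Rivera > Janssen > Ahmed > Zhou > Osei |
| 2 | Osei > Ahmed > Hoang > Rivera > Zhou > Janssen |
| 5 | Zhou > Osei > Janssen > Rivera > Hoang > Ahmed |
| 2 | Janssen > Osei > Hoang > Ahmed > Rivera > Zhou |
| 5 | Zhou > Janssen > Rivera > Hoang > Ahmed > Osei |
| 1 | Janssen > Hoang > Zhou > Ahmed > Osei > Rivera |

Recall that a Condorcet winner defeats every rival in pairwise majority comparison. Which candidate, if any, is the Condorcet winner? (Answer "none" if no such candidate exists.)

Head-to-head results (25 committee members):
Zhou vs Rivera: Zhou preferred on 5+5+1 = 11 ballots; Rivera wins 14–11.
Zhou vs Osei: Zhou is ranked higher on 5+5+5+1 = 16 ballots, Osei on 9. Zhou wins 16–9.
Zhou vs Janssen: Zhou preferred on 2+5+5 = 12 ballots; Janssen wins 13–12.
Zhou vs Hoang: 5+5 = 10 for Zhou, 15 for Hoang — Hoang by 15–10.
Zhou vs Ahmed: Zhou preferred on 5+5+1 = 11 ballots; Ahmed wins 14–11.
Rivera vs Osei: Rivera preferred on 5+5 = 10 ballots; Osei wins 15–10.
Rivera vs Janssen: 3+2+5+2 = 12 for Rivera, 13 for Janssen — Janssen by 13–12.
Rivera vs Hoang: Rivera preferred on 2+5+5 = 12 ballots; Hoang wins 13–12.
Rivera vs Ahmed: Rivera is ranked higher on 3+2+5+5+5 = 20 ballots, Ahmed on 5. Rivera wins 20–5.
Osei vs Janssen: Osei preferred on 3+2+2+5 = 12 ballots; Janssen wins 13–12.
Osei vs Hoang: 14 to 11, Osei.
Osei vs Ahmed: 14 to 11, Osei.
Janssen vs Hoang: 5+2+5+1 = 13 for Janssen, 12 for Hoang — Janssen by 13–12.
Janssen vs Ahmed: 2+5+5+2+5+1 = 20 for Janssen, 5 for Ahmed — Janssen by 20–5.
Hoang vs Ahmed: 23 for Hoang, 2 for Ahmed — Hoang by 23–2.
Janssen beats each of Zhou, Rivera, Osei, Hoang, Ahmed — Janssen is the Condorcet winner.

Janssen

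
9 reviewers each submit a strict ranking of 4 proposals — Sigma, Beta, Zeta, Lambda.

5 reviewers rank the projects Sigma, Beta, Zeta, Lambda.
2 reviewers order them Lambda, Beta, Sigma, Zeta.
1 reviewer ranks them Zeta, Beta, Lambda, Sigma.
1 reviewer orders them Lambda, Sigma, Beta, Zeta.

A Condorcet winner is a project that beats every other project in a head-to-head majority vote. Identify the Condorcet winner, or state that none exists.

Sigma

Pairwise majorities:
Sigma vs Beta: Sigma preferred on 5+1 = 6 ballots; Sigma wins 6–3.
Sigma–Zeta: Sigma 8–1.
Sigma–Lambda: Sigma 5–4.
Beta vs Zeta: Beta preferred on 5+2+1 = 8 ballots; Beta wins 8–1.
Beta vs Lambda: Beta wins 6–3.
Zeta vs Lambda: 5+1 = 6 for Zeta, 3 for Lambda — Zeta by 6–3.
Sigma defeats every rival head-to-head and is the Condorcet winner.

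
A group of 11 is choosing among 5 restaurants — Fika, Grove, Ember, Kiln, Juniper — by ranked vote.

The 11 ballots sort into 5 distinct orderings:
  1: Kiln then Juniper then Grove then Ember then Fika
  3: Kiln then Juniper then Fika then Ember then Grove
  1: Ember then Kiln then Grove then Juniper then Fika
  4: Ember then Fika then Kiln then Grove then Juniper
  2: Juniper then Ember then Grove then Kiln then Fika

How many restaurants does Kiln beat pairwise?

3

Kiln against each rival (11 friends):
Kiln vs Fika: 7 to 4, Kiln.
Kiln–Grove: Kiln 9–2.
Kiln vs Ember: 1+3 = 4 for Kiln, 7 for Ember — Ember by 7–4.
Kiln vs Juniper: Kiln, 9–2.
Kiln beats Fika, Grove, Juniper; loses to Ember — 3 pairwise wins.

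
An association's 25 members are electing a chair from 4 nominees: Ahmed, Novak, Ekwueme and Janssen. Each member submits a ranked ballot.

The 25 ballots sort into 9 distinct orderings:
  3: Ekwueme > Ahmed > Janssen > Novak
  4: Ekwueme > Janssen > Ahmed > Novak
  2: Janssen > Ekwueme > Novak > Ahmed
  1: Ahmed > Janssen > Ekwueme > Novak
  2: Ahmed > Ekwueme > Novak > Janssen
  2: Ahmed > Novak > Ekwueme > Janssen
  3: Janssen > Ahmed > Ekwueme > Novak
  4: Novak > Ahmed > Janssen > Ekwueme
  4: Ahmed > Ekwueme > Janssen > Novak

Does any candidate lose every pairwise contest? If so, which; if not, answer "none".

Head-to-head results (25 voters):
Ahmed vs Novak: Ahmed preferred on 19 ballots; Ahmed wins 19–6.
Ahmed vs Ekwueme: Ahmed, 16–9.
Ahmed–Janssen: Ahmed 16–9.
Novak vs Ekwueme: 2+4 = 6 for Novak, 19 for Ekwueme — Ekwueme by 19–6.
Novak vs Janssen: Janssen wins 17–8.
Ekwueme vs Janssen: Ekwueme is ranked higher on 3+4+2+2+4 = 15 ballots, Janssen on 10. Ekwueme wins 15–10.
Novak is beaten in every head-to-head and is the Condorcet loser.

Novak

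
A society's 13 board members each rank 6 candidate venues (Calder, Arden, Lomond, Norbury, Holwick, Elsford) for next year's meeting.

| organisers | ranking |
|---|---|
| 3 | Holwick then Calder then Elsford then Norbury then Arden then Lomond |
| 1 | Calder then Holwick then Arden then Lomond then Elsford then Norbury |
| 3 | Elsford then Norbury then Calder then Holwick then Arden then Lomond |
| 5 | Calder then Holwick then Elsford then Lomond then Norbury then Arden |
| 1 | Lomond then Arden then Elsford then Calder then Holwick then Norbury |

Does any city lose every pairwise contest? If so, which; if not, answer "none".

none

Pairwise majorities:
Calder vs Arden: Calder preferred on 3+1+3+5 = 12 ballots; Calder wins 12–1.
Calder vs Lomond: Calder preferred on 3+1+3+5 = 12 ballots; Calder wins 12–1.
Calder vs Norbury: Calder is ranked higher on 3+1+5+1 = 10 ballots, Norbury on 3. Calder wins 10–3.
Calder vs Holwick: Calder wins 10–3.
Calder–Elsford: Calder 9–4.
Arden vs Lomond: Arden is ranked higher on 3+1+3 = 7 ballots, Lomond on 6. Arden wins 7–6.
Arden–Norbury: Norbury 11–2.
Arden vs Holwick: Arden is ranked higher on 1 ballot, Holwick on 12. Holwick wins 12–1.
Arden vs Elsford: Elsford wins 11–2.
Lomond vs Norbury: Lomond, 7–6.
Lomond–Holwick: Holwick 12–1.
Lomond vs Elsford: Elsford, 11–2.
Norbury vs Holwick: Holwick wins 10–3.
Norbury–Elsford: Elsford 13–0.
Holwick–Elsford: Holwick 9–4.
No city is winless: Calder beats Arden; Arden beats Lomond; Lomond beats Norbury; Norbury beats Arden; Holwick beats Arden; Elsford beats Arden. There is no Condorcet loser.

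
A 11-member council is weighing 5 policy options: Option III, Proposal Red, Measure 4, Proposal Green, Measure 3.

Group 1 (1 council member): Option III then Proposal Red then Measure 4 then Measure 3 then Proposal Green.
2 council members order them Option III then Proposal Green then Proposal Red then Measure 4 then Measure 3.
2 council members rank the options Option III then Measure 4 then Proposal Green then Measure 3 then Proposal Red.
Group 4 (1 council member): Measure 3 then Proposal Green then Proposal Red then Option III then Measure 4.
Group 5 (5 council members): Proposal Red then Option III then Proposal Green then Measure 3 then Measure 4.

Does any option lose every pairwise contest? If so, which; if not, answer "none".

Head-to-head results (11 council members):
Option III vs Proposal Red: Proposal Red wins 6–5.
Option III vs Measure 4: Option III is ranked higher on 1+2+2+1+5 = 11 ballots, Measure 4 on 0. Option III wins 11–0.
Option III–Proposal Green: Option III 10–1.
Option III vs Measure 3: Option III preferred on 1+2+2+5 = 10 ballots; Option III wins 10–1.
Proposal Red vs Measure 4: Proposal Red is ranked higher on 1+2+1+5 = 9 ballots, Measure 4 on 2. Proposal Red wins 9–2.
Proposal Red vs Proposal Green: Proposal Red, 6–5.
Proposal Red–Measure 3: Proposal Red 8–3.
Measure 4 vs Proposal Green: 3 to 8, Proposal Green.
Measure 4 vs Measure 3: Measure 3, 6–5.
Proposal Green vs Measure 3: 2+2+5 = 9 for Proposal Green, 2 for Measure 3 — Proposal Green by 9–2.
Measure 4 is beaten in every head-to-head and is the Condorcet loser.

Measure 4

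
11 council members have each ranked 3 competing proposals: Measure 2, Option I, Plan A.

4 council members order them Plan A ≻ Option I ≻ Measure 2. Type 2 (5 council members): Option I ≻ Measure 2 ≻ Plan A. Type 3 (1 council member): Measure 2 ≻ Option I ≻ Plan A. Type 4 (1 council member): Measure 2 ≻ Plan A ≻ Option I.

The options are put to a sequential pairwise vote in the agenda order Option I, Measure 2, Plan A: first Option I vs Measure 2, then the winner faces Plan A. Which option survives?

Option I

Round 1: Option I vs Measure 2 — 9–2, Option I advances.
Round 2: Option I vs Plan A — 6–5, Option I advances.
Option I survives the agenda.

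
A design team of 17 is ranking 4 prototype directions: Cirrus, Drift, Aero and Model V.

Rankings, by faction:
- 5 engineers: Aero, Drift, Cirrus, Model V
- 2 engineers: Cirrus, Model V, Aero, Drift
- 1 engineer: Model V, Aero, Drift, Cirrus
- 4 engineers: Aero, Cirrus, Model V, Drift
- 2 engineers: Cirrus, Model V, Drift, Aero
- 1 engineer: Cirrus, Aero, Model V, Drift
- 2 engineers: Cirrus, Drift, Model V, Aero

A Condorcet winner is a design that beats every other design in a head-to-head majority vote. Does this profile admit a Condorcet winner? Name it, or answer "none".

Head-to-head results (17 engineers):
Cirrus vs Drift: 2+4+2+1+2 = 11 for Cirrus, 6 for Drift — Cirrus by 11–6.
Cirrus vs Aero: Aero, 10–7.
Cirrus vs Model V: Cirrus wins 16–1.
Drift vs Aero: Drift preferred on 2+2 = 4 ballots; Aero wins 13–4.
Drift vs Model V: Model V wins 10–7.
Aero–Model V: Aero 10–7.
Only Aero has no losses; Aero is the Condorcet winner.

Aero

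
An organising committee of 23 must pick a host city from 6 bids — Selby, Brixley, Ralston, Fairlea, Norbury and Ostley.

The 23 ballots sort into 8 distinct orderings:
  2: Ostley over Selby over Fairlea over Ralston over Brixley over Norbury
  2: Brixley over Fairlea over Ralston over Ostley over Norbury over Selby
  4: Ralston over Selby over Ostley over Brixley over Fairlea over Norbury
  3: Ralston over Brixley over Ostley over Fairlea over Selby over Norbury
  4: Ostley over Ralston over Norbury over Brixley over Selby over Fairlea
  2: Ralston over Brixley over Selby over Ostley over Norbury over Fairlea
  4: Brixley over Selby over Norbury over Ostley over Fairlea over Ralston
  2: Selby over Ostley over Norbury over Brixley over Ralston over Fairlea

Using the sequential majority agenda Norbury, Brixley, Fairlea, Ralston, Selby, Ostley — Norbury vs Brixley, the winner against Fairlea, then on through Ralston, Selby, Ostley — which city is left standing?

Round 1: Norbury vs Brixley — 6–17, Brixley advances.
Round 2: Brixley vs Fairlea — 21–2, Brixley advances.
Round 3: Brixley vs Ralston — 8–15, Ralston advances.
Round 4: Ralston vs Selby — 15–8, Ralston advances.
Round 5: Ralston vs Ostley — 11–12, Ostley advances.
The agenda winner is Ostley.

Ostley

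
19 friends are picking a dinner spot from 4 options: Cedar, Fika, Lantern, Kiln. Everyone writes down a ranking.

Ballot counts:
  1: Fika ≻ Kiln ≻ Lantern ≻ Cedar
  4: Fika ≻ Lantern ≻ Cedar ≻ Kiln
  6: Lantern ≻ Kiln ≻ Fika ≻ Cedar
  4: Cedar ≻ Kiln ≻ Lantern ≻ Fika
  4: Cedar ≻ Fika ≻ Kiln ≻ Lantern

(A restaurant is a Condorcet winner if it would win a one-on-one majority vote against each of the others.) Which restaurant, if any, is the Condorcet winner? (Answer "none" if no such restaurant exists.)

Pairwise majorities:
Cedar vs Fika: 4+4 = 8 for Cedar, 11 for Fika — Fika by 11–8.
Cedar vs Lantern: Cedar is ranked higher on 4+4 = 8 ballots, Lantern on 11. Lantern wins 11–8.
Cedar vs Kiln: Cedar is ranked higher on 4+4+4 = 12 ballots, Kiln on 7. Cedar wins 12–7.
Fika vs Lantern: 1+4+4 = 9 for Fika, 10 for Lantern — Lantern by 10–9.
Fika vs Kiln: Fika preferred on 1+4+4 = 9 ballots; Kiln wins 10–9.
Lantern vs Kiln: Lantern is ranked higher on 4+6 = 10 ballots, Kiln on 9. Lantern wins 10–9.
Lantern defeats every rival head-to-head and is the Condorcet winner.

Lantern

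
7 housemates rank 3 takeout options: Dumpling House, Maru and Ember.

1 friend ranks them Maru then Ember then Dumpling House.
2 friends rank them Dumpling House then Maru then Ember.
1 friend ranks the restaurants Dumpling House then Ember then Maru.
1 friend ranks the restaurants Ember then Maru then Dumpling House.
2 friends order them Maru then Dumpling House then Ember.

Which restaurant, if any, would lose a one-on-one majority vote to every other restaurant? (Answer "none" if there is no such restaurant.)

Ember

Head-to-head results (7 friends):
Dumpling House vs Maru: Dumpling House is ranked higher on 2+1 = 3 ballots, Maru on 4. Maru wins 4–3.
Dumpling House vs Ember: 2+1+2 = 5 for Dumpling House, 2 for Ember — Dumpling House by 5–2.
Maru vs Ember: Maru, 5–2.
Only Ember has no wins; Ember is the Condorcet loser.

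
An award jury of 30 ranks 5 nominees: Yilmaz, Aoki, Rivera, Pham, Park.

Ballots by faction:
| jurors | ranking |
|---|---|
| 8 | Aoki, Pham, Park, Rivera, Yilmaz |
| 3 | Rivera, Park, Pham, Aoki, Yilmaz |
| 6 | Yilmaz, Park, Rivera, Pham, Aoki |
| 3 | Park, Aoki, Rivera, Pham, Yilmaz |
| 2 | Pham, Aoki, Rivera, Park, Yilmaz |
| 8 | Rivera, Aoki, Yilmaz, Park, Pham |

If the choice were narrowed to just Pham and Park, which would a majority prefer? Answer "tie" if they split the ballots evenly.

Park

Ballots ranking Pham above Park: 8 + 2 = 10.
Ballots ranking Park above Pham: 30 − 10 = 20.
Park wins the head-to-head 20–10.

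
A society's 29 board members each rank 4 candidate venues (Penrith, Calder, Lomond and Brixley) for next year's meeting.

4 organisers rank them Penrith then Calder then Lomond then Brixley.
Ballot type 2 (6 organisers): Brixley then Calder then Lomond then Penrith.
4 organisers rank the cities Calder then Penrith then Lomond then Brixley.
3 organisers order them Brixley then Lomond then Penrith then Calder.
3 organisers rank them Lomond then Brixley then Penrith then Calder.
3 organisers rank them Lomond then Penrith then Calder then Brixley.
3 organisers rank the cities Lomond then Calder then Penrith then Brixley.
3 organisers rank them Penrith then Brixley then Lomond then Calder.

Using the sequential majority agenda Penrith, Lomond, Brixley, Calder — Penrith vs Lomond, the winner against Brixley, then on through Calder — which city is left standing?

Round 1: Penrith vs Lomond — 11–18, Lomond advances.
Round 2: Lomond vs Brixley — 17–12, Lomond advances.
Round 3: Lomond vs Calder — 15–14, Lomond advances.
Lomond survives the agenda.

Lomond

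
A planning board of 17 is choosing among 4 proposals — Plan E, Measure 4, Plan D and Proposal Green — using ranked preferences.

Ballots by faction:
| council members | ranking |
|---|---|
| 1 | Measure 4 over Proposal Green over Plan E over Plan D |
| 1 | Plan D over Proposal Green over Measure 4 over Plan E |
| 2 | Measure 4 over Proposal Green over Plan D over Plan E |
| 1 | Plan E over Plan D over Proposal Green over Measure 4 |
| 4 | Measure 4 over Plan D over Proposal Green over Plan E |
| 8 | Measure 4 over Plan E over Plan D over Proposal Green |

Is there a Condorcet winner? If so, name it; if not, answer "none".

Measure 4

Pairwise majorities:
Plan E vs Measure 4: Plan E is ranked higher on 1 ballot, Measure 4 on 16. Measure 4 wins 16–1.
Plan E vs Plan D: Plan E, 10–7.
Plan E vs Proposal Green: Plan E preferred on 1+8 = 9 ballots; Plan E wins 9–8.
Measure 4 vs Plan D: Measure 4 preferred on 1+2+4+8 = 15 ballots; Measure 4 wins 15–2.
Measure 4 vs Proposal Green: Measure 4 is ranked higher on 1+2+4+8 = 15 ballots, Proposal Green on 2. Measure 4 wins 15–2.
Plan D vs Proposal Green: Plan D is ranked higher on 1+1+4+8 = 14 ballots, Proposal Green on 3. Plan D wins 14–3.
Measure 4 wins every pairwise contest, so Measure 4 is the Condorcet winner.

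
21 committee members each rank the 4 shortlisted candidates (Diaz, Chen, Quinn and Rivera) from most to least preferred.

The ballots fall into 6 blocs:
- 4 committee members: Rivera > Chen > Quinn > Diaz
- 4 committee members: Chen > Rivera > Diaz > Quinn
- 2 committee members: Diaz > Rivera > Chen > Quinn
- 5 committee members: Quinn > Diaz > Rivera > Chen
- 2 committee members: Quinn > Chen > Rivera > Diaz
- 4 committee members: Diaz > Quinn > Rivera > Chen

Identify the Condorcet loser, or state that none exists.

Pairwise majorities:
Diaz vs Chen: Diaz wins 11–10.
Diaz–Quinn: Quinn 11–10.
Diaz vs Rivera: Diaz is ranked higher on 2+5+4 = 11 ballots, Rivera on 10. Diaz wins 11–10.
Chen vs Quinn: 10 to 11, Quinn.
Chen vs Rivera: Chen is ranked higher on 4+2 = 6 ballots, Rivera on 15. Rivera wins 15–6.
Quinn vs Rivera: 11 to 10, Quinn.
Chen is beaten in every head-to-head and is the Condorcet loser.

Chen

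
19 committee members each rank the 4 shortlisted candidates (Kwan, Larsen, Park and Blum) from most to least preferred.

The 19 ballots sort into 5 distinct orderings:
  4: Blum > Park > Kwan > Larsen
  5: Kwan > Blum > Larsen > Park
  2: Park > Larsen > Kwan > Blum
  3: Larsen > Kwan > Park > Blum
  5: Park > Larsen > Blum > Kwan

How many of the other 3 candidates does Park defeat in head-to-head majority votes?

Park against each rival (19 committee members):
Park vs Kwan: Park, 11–8.
Park vs Larsen: Park, 11–8.
Park vs Blum: Park preferred on 2+3+5 = 10 ballots; Park wins 10–9.
Park beats Kwan, Larsen, Blum — 3 pairwise wins.

3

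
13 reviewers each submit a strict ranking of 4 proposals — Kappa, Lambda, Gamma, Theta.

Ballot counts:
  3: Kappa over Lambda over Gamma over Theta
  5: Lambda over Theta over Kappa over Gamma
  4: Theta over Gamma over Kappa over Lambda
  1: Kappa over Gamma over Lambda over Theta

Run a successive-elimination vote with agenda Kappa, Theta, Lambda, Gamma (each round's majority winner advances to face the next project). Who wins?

Round 1: Kappa vs Theta — 4–9, Theta advances.
Round 2: Theta vs Lambda — 4–9, Lambda advances.
Round 3: Lambda vs Gamma — 8–5, Lambda advances.
The agenda winner is Lambda.

Lambda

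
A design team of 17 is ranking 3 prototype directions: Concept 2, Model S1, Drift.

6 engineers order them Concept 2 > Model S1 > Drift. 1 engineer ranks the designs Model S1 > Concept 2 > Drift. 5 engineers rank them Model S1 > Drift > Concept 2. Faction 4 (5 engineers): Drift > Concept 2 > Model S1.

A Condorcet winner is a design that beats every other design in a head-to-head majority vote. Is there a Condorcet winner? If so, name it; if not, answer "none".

Pairwise majorities:
Concept 2 vs Model S1: Concept 2 is ranked higher on 6+5 = 11 ballots, Model S1 on 6. Concept 2 wins 11–6.
Concept 2 vs Drift: Concept 2 is ranked higher on 6+1 = 7 ballots, Drift on 10. Drift wins 10–7.
Model S1 vs Drift: 12 to 5, Model S1.
Every design loses at least once (Concept 2 loses to Drift; Model S1 loses to Concept 2; Drift loses to Model S1). The majority relation contains the cycle Concept 2 > Model S1 > Drift > Concept 2, so there is no Condorcet winner.

none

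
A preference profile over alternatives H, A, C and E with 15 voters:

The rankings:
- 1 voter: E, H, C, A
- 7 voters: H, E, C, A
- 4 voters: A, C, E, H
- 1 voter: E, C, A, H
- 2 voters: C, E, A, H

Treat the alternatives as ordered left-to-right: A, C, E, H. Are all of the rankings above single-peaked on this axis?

yes

Axis positions: A=1, C=2, E=3, H=4.
Group 1 (peak E at position 3): ranking walks positions 3-4-2-1, expanding outward from the peak — single-peaked.
Group 2 (peak H at position 4): ranking walks positions 4-3-2-1, expanding outward from the peak — single-peaked.
Group 3 (peak A at position 1): ranking walks positions 1-2-3-4, expanding outward from the peak — single-peaked.
Group 4 (peak E at position 3): ranking walks positions 3-2-1-4, expanding outward from the peak — single-peaked.
Group 5 (peak C at position 2): ranking walks positions 2-3-1-4, expanding outward from the peak — single-peaked.
Every ranking is single-peaked on this axis.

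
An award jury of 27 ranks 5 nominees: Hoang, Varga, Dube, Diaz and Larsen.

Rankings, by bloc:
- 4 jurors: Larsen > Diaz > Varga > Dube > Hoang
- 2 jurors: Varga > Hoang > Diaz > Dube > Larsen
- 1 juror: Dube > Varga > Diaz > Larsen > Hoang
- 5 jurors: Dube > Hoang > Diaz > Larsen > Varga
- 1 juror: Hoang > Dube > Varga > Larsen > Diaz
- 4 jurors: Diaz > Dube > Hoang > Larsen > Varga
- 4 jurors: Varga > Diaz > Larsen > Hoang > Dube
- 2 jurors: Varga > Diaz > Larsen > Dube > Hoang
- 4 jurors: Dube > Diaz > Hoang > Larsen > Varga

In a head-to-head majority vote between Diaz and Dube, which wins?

Diaz

Ballots ranking Diaz above Dube: 4 + 2 + 4 + 4 + 2 = 16.
Ballots ranking Dube above Diaz: 27 − 16 = 11.
Diaz wins the head-to-head 16–11.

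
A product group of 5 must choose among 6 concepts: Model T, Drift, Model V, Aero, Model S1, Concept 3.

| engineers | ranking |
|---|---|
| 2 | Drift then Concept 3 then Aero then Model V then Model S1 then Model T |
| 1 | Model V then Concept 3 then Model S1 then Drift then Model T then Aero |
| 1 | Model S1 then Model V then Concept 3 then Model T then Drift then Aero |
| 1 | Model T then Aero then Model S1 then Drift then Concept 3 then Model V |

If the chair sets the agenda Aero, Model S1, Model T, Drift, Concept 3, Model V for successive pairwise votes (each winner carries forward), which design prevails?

Drift

Round 1: Aero vs Model S1 — 3–2, Aero advances.
Round 2: Aero vs Model T — 2–3, Model T advances.
Round 3: Model T vs Drift — 2–3, Drift advances.
Round 4: Drift vs Concept 3 — 3–2, Drift advances.
Round 5: Drift vs Model V — 3–2, Drift advances.
Drift survives the agenda.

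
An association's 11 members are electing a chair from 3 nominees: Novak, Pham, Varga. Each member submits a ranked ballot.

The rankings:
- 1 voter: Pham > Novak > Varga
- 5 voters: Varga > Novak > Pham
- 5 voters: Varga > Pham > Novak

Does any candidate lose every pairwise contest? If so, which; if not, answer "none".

Novak

Head-to-head results (11 voters):
Novak vs Pham: Pham wins 6–5.
Novak vs Varga: Varga wins 10–1.
Pham vs Varga: Varga, 10–1.
Novak loses to every other candidate — it is the Condorcet loser.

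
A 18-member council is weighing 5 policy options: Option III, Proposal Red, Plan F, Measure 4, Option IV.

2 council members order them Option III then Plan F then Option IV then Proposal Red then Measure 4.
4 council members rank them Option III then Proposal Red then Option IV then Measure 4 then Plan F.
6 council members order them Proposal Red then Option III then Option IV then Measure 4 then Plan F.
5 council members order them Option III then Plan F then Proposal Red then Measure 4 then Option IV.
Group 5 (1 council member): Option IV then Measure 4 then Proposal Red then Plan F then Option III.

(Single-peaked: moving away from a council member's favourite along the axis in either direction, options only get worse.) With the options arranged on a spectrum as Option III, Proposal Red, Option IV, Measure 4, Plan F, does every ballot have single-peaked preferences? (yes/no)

no

Axis positions: Option III=1, Proposal Red=2, Option IV=3, Measure 4=4, Plan F=5.
Group 1: ranking walks positions 1-5-3-2-4; Plan F is ranked above Proposal Red even though Proposal Red lies between Plan F and the peak Option III on the axis — preferences dip and rise again. Not single-peaked.
Group 2 (peak Option III at position 1): ranking walks positions 1-2-3-4-5, expanding outward from the peak — single-peaked.
Group 3 (peak Proposal Red at position 2): ranking walks positions 2-1-3-4-5, expanding outward from the peak — single-peaked.
Group 4: ranking walks positions 1-5-2-4-3; Plan F is ranked above Proposal Red even though Proposal Red lies between Plan F and the peak Option III on the axis — preferences dip and rise again. Not single-peaked.
Group 5 (peak Option IV at position 3): ranking walks positions 3-4-2-5-1, expanding outward from the peak — single-peaked.
Group 1 violates single-peakedness, so the profile is not single-peaked on this axis.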